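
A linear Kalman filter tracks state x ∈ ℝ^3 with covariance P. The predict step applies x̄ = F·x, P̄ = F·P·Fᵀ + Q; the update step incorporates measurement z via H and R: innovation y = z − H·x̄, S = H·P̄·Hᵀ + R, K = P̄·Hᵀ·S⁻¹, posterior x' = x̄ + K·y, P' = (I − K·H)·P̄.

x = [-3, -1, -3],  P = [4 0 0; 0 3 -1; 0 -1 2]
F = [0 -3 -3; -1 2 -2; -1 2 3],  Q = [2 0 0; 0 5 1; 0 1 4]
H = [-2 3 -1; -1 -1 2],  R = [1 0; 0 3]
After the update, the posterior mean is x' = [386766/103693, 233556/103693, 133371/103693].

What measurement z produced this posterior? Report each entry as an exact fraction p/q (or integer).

z = [-2, -3]

x̄ = F·x = [12, 7, -8]
P̄ = F·P·Fᵀ + Q = [29 -6 -21; -6 37 3; -21 3 26]
S = H·P̄·Hᵀ + R = [446 -15; -15 233]
K = P̄·Hᵀ·S⁻¹ = [-13790/103693 -29815/103693; 27585/103693 -9350/103693; 6875/103693 31595/103693]
x' − x̄ = [-857550/103693, -492295/103693, 962915/103693] = K·y
y = (KᵀK)⁻¹·Kᵀ·(x' − x̄) = [-7, 32]
z = y + H·x̄ = [-7, 32] + [5, -35] = [-2, -3]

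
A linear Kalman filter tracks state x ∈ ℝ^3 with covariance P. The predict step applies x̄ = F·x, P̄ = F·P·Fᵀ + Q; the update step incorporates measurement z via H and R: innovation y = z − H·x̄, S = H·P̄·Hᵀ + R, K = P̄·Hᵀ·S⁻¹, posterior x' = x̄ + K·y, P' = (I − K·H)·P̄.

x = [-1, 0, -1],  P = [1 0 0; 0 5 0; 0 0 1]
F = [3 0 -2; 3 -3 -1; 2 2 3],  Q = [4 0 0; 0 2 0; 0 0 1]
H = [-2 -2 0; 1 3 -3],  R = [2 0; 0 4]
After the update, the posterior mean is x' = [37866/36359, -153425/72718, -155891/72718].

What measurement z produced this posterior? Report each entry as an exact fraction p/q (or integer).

x̄ = F·x = [-1, -2, -5]
P̄ = F·P·Fᵀ + Q = [17 11 0; 11 57 -27; 0 -27 34]
S = H·P̄·Hᵀ + R = [386 -626; -626 1392]
K = P̄·Hᵀ·S⁻¹ = [-11663/36359 -3939/36359; -12337/72718 8191/72718; -19695/72718 -18417/72718]
x' − x̄ = [74225/36359, -7989/72718, 207699/72718] = K·y
y = (KᵀK)⁻¹·Kᵀ·(x' − x̄) = [-4, -7]
z = y + H·x̄ = [-4, -7] + [6, 8] = [2, 1]

z = [2, 1]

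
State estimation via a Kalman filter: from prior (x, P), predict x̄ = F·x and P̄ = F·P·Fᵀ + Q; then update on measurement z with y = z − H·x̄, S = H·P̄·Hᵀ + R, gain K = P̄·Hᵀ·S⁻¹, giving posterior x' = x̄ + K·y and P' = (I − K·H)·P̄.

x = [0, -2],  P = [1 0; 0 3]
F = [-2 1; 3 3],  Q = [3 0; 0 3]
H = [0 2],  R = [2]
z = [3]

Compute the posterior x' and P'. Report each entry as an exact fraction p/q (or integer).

x' = [-113/79, 111/79]
P' = [772/79 3/79; 3/79 39/79]

x̄ = F·x = [-2, -6]
P̄ = F·P·Fᵀ + Q = [10 3; 3 39]
y = z − H·x̄ = [15]
S = H·P̄·Hᵀ + R = [158]
K = P̄·Hᵀ·S⁻¹ = [3/79; 39/79]
x' = x̄ + K·y = [-113/79, 111/79]
P' = (I − K·H)·P̄ = [772/79 3/79; 3/79 39/79]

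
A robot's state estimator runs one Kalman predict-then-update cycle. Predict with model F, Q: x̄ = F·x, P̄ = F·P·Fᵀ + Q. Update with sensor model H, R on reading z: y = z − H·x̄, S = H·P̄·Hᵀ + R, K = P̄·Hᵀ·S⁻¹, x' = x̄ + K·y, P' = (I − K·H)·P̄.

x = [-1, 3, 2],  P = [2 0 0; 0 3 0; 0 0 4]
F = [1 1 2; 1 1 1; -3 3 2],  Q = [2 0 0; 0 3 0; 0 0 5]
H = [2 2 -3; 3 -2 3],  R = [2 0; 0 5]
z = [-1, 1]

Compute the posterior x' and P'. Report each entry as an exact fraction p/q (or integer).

x' = [15861/273431, 328997/273431, 322079/273431]
P' = [75613/273431 43803/273431 43664/273431; 43803/273431 1255144/273431 842778/273431; 43664/273431 842778/273431 611898/273431]

x̄ = F·x = [6, 4, 16]
P̄ = F·P·Fᵀ + Q = [23 13 19; 13 12 11; 19 11 66]
y = z − H·x̄ = [27, -57]
S = H·P̄·Hᵀ + R = [480 -403; -403 908]
K = P̄·Hᵀ·S⁻¹ = [53920/273431 54045/273431; 34780/273431 29891/273431; -31405/273431 56226/273431]
x' = x̄ + K·y = [15861/273431, 328997/273431, 322079/273431]
P' = (I − K·H)·P̄ = [75613/273431 43803/273431 43664/273431; 43803/273431 1255144/273431 842778/273431; 43664/273431 842778/273431 611898/273431]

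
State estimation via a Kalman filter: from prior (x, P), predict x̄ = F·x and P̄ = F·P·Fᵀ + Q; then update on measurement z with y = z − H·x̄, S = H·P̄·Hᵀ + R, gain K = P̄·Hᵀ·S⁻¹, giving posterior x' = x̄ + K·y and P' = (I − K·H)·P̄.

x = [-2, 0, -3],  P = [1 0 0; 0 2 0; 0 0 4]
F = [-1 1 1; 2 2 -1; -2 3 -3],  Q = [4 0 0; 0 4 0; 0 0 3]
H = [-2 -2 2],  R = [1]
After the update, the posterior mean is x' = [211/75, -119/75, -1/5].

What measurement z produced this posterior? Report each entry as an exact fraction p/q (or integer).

x̄ = F·x = [-1, -1, 13]
P̄ = F·P·Fᵀ + Q = [11 -2 -4; -2 20 20; -4 20 61]
S = H·P̄·Hᵀ + R = [225]
K = P̄·Hᵀ·S⁻¹ = [-26/225; 4/225; 2/5]
x' − x̄ = [286/75, -44/75, -66/5] = K·y
y = (KᵀK)⁻¹·Kᵀ·(x' − x̄) = [-33]
z = y + H·x̄ = [-33] + [30] = [-3]

z = [-3]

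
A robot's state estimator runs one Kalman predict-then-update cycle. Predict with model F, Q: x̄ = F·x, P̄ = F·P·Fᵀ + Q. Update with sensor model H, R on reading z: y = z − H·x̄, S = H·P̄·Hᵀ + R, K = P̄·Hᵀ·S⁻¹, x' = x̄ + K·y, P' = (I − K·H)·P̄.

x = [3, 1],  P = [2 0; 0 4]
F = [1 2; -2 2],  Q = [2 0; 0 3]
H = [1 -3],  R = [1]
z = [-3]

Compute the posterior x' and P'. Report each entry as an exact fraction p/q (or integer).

x̄ = F·x = [5, -4]
P̄ = F·P·Fᵀ + Q = [20 12; 12 27]
y = z − H·x̄ = [-20]
S = H·P̄·Hᵀ + R = [192]
K = P̄·Hᵀ·S⁻¹ = [-1/12; -23/64]
x' = x̄ + K·y = [20/3, 51/16]
P' = (I − K·H)·P̄ = [56/3 25/4; 25/4 141/64]

x' = [20/3, 51/16]
P' = [56/3 25/4; 25/4 141/64]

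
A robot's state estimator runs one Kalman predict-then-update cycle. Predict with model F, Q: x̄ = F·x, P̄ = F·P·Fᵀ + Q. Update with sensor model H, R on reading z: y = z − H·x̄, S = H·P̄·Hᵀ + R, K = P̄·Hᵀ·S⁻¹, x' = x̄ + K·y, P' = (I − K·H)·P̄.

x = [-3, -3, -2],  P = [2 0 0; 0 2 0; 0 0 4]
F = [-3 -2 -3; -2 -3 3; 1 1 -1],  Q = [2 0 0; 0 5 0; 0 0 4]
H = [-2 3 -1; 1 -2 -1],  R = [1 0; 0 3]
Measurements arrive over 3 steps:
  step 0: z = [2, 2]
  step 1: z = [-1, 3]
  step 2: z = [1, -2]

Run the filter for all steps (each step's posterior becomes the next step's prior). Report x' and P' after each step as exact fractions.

step 0: x̄ = F·x = [21, 9, -4]
step 0: P̄ = F·P·Fᵀ + Q = [64 -12 2; -12 67 -22; 2 -22 12]
step 0: y = z − H·x̄ = [13, -5]
step 0: S = H·P̄·Hᵀ + R = [1156 -578; -578 303]
step 0: K = P̄·Hᵀ·S⁻¹ = [-295/8092 3/14; 3169/16184 -1/28; -371/1156 -1/2]
step 0: x' = x̄ + K·y = [157427/8092, 189743/16184, -6557/1156]
step 0: P' = (I − K·H)·P̄ = [159897/4046 190777/8092 -4783/578; 190777/8092 229913/16184 -5467/1156; -4783/578 -5467/1156 1551/578]
step 1: x̄ = F·x = [-524327/8092, -1474331/16184, 596395/16184]
step 1: P̄ = F·P·Fᵀ + Q = [2087181/4046 4979257/8092 -2039769/8092; 4979257/8092 12662761/16184 -5135817/16184; -2039769/8092 -5135817/16184 2161697/16184]
step 1: y = z − H·x̄ = [51891/289, -1255061/16184]
step 1: S = H·P̄·Hᵀ + R = [795218/289 -352615/289; -352615/289 8991769/16184]
step 1: K = P̄·Hᵀ·S⁻¹ = [225536701/324438789 225083714/324438789; 410469067/648877578 81547489/324438789; -51770902/108146263 -65217247/108146263]
step 1: x' = x̄ + K·y = [2018559829/324438789, 970895492/324438789, -252801735/108146263]
step 1: P' = (I − K·H)·P̄ = [31019511892/324438789 18521764247/324438789 -2233089248/108146263; 18521764247/324438789 22210353923/648877578 -1311077381/108146263; -2233089248/108146263 -1311077381/108146263 584717255/108146263]
step 2: x̄ = F·x = [-5722254856/324438789, -9225021749/324438789, 1249286842/108146263]
step 2: P̄ = F·P·Fᵀ + Q = [394508124193/324438789 486041809250/324438789 -66227341132/108146263; 486041809250/324438789 1229769525035/648877578 -166881041851/216292526; -66227341132/108146263 -166881041851/216292526 68990082695/216292526]
step 2: y = z − H·x̄ = [20302854850/324438789, -3209601898/108146263]
step 2: S = H·P̄·Hᵀ + R = [2090504494336/324438789 -306969165106/108146263; -306969165106/108146263 273610782239/216292526]
step 2: K = P̄·Hᵀ·S⁻¹ = [11141866612529/15266731903094 5453200587164/7633365951547; 39894787917583/61066927612376 4025554922747/15266731903094; -14848332206571/30533463806188 -4637841916378/7633365951547]
step 2: x' = x̄ + K·y = [52145355677693/7633365951547, 141150213001843/30533463806188, -12946749138803/15266731903094]
step 2: P' = (I − K·H)·P̄ = [749602312592095/7633365951547 895207307728423/15266731903094 -161964596897820/7633365951547; 895207307728423/15266731903094 2146815164317139/61066927612376 -380553878396775/30533463806188; -161964596897820/7633365951547 -380553878396775/30533463806188 84451736099403/15266731903094]

step 0: x' = [157427/8092, 189743/16184, -6557/1156], P' = [159897/4046 190777/8092 -4783/578; 190777/8092 229913/16184 -5467/1156; -4783/578 -5467/1156 1551/578]
step 1: x' = [2018559829/324438789, 970895492/324438789, -252801735/108146263], P' = [31019511892/324438789 18521764247/324438789 -2233089248/108146263; 18521764247/324438789 22210353923/648877578 -1311077381/108146263; -2233089248/108146263 -1311077381/108146263 584717255/108146263]
step 2: x' = [52145355677693/7633365951547, 141150213001843/30533463806188, -12946749138803/15266731903094], P' = [749602312592095/7633365951547 895207307728423/15266731903094 -161964596897820/7633365951547; 895207307728423/15266731903094 2146815164317139/61066927612376 -380553878396775/30533463806188; -161964596897820/7633365951547 -380553878396775/30533463806188 84451736099403/15266731903094]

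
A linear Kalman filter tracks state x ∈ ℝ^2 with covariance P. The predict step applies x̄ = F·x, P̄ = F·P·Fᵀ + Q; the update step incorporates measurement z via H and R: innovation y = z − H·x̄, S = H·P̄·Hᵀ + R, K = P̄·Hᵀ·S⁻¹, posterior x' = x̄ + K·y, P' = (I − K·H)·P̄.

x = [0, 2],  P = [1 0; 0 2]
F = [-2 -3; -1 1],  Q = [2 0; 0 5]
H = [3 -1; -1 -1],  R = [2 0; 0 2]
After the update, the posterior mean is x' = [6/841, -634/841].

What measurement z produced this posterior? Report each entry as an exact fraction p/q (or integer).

x̄ = F·x = [-6, 2]
P̄ = F·P·Fᵀ + Q = [24 -4; -4 8]
S = H·P̄·Hᵀ + R = [250 -56; -56 26]
K = P̄·Hᵀ·S⁻¹ = [214/841 -186/841; -186/841 -530/841]
x' − x̄ = [5052/841, -2316/841] = K·y
y = (KᵀK)⁻¹·Kᵀ·(x' − x̄) = [21, -3]
z = y + H·x̄ = [21, -3] + [-20, 4] = [1, 1]

z = [1, 1]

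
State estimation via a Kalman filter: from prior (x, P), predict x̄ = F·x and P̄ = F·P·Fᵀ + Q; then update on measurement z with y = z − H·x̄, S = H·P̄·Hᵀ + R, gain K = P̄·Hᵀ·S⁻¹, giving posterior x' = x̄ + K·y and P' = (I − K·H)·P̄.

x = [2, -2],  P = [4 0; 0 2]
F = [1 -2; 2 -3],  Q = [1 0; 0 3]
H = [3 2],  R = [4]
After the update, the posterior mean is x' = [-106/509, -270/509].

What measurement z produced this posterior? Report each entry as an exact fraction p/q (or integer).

z = [-2]

x̄ = F·x = [6, 10]
P̄ = F·P·Fᵀ + Q = [13 20; 20 37]
S = H·P̄·Hᵀ + R = [509]
K = P̄·Hᵀ·S⁻¹ = [79/509; 134/509]
x' − x̄ = [-3160/509, -5360/509] = K·y
y = (KᵀK)⁻¹·Kᵀ·(x' − x̄) = [-40]
z = y + H·x̄ = [-40] + [38] = [-2]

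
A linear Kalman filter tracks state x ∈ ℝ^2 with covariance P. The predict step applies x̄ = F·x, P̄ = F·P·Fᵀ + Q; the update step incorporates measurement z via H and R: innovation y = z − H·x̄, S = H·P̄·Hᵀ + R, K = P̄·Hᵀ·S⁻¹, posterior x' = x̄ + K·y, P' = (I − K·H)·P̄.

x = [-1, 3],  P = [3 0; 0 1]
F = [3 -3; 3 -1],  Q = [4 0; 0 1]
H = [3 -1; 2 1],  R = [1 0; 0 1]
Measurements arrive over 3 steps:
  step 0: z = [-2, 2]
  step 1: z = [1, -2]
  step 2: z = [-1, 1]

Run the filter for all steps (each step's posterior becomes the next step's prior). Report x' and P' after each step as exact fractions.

step 0: x̄ = F·x = [-12, -6]
step 0: P̄ = F·P·Fᵀ + Q = [40 30; 30 29]
step 0: y = z − H·x̄ = [28, 32]
step 0: S = H·P̄·Hᵀ + R = [210 241; 241 310]
step 0: K = P̄·Hᵀ·S⁻¹ = [1390/7019 1410/7019; -2539/7019 3989/7019]
step 0: x' = x̄ + K·y = [-188/7019, 14442/7019]
step 0: P' = (I − K·H)·P̄ = [560/7019 290/7019; 290/7019 3409/7019]
step 1: x̄ = F·x = [-43890/7019, -15006/7019]
step 1: P̄ = F·P·Fᵀ + Q = [58577/7019 11787/7019; 11787/7019 13728/7019]
step 1: y = z − H·x̄ = [123683/7019, 88748/7019]
step 1: S = H·P̄·Hᵀ + R = [477218/7019 349521/7019; 349521/7019 302203/7019]
step 1: K = P̄·Hᵀ·S⁻¹ = [637809/3141727 602806/3141727; -926097/3141727 1458897/3141727]
step 1: x' = x̄ + K·y = [-784505/3141727, -4589403/3141727]
step 1: P' = (I − K·H)·P̄ = [248123/3141727 106560/3141727; 106560/3141727 1245777/3141727]
step 2: x̄ = F·x = [11414694/3141727, 2235888/3141727]
step 2: P̄ = F·P·Fᵀ + Q = [24093928/3141727 4691718/3141727; 4691718/3141727 5981251/3141727]
step 2: y = z − H·x̄ = [-35149921/3141727, -21923549/3141727]
step 2: S = H·P̄·Hᵀ + R = [197818022/3141727 143274035/3141727; 143274035/3141727 124265562/3141727]
step 2: K = P̄·Hᵀ·S⁻¹ = [261909326/1290538157 247198834/1290538157; -380544617/1290538157 598322467/1290538157]
step 2: x' = x̄ + K·y = [33589898/1290538157, 1000806270/1290538157]
step 2: P' = (I − K·H)·P̄ = [101821632/1290538157 43555570/1290538157; 43555570/1290538157 511211327/1290538157]

step 0: x' = [-188/7019, 14442/7019], P' = [560/7019 290/7019; 290/7019 3409/7019]
step 1: x' = [-784505/3141727, -4589403/3141727], P' = [248123/3141727 106560/3141727; 106560/3141727 1245777/3141727]
step 2: x' = [33589898/1290538157, 1000806270/1290538157], P' = [101821632/1290538157 43555570/1290538157; 43555570/1290538157 511211327/1290538157]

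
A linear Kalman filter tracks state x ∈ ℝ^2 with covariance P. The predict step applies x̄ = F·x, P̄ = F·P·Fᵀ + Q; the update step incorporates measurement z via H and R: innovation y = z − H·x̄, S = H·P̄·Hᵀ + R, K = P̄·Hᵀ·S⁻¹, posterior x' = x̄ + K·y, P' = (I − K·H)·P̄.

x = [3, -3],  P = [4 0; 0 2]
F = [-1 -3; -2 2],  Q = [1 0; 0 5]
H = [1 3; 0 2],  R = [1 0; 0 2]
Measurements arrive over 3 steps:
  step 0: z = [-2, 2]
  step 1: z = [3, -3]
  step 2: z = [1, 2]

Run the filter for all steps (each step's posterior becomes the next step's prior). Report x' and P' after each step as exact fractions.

step 0: x' = [-4392/1621, 552/1621], P' = [7184/1621 -1957/1621; -1957/1621 680/1621]
step 1: x' = [2411730/836333, -184815/836333], P' = [1154784/836333 -311613/836333; -311613/836333 159908/836333]
step 2: x' = [-344847103/178795561, 167198670/178795561], P' = [246365072/178795561 -66661185/178795561; -66661185/178795561 34188288/178795561]

step 0: x̄ = F·x = [6, -12]
step 0: P̄ = F·P·Fᵀ + Q = [23 -4; -4 29]
step 0: y = z − H·x̄ = [28, 26]
step 0: S = H·P̄·Hᵀ + R = [261 166; 166 118]
step 0: K = P̄·Hᵀ·S⁻¹ = [1313/1621 -1957/1621; 83/1621 680/1621]
step 0: x' = x̄ + K·y = [-4392/1621, 552/1621]
step 0: P' = (I − K·H)·P̄ = [7184/1621 -1957/1621; -1957/1621 680/1621]
step 1: x̄ = F·x = [2736/1621, 9888/1621]
step 1: P̄ = F·P·Fᵀ + Q = [3183/1621 2460/1621; 2460/1621 55217/1621]
step 1: y = z − H·x̄ = [-27537/1621, -24639/1621]
step 1: S = H·P̄·Hᵀ + R = [516517/1621 336222/1621; 336222/1621 224110/1621]
step 1: K = P̄·Hᵀ·S⁻¹ = [219945/836333 -311613/836333; 168111/836333 159908/836333]
step 1: x' = x̄ + K·y = [2411730/836333, -184815/836333]
step 1: P' = (I − K·H)·P̄ = [1154784/836333 -311613/836333; -311613/836333 159908/836333]
step 2: x̄ = F·x = [-1857285/836333, -5193090/836333]
step 2: P̄ = F·P·Fᵀ + Q = [1560611/836333 103668/836333; 103668/836333 11933337/836333]
step 2: y = z − H·x̄ = [18272888/836333, 12058846/836333]
step 2: S = H·P̄·Hᵀ + R = [110418985/836333 71807358/836333; 71807358/836333 49406014/836333]
step 2: K = P̄·Hᵀ·S⁻¹ = [6625931/25542223 -66661185/178795561; 5129097/25542223 34188288/178795561]
step 2: x' = x̄ + K·y = [-344847103/178795561, 167198670/178795561]
step 2: P' = (I − K·H)·P̄ = [246365072/178795561 -66661185/178795561; -66661185/178795561 34188288/178795561]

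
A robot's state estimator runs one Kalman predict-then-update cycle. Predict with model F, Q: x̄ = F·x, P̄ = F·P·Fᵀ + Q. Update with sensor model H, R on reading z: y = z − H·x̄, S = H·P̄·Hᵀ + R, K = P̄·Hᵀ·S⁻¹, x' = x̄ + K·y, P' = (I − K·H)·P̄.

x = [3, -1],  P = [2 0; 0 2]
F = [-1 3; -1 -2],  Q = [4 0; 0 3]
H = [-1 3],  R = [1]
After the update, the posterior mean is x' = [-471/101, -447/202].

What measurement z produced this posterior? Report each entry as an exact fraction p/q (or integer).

z = [-2]

x̄ = F·x = [-6, -1]
P̄ = F·P·Fᵀ + Q = [24 -10; -10 13]
S = H·P̄·Hᵀ + R = [202]
K = P̄·Hᵀ·S⁻¹ = [-27/101; 49/202]
x' − x̄ = [135/101, -245/202] = K·y
y = (KᵀK)⁻¹·Kᵀ·(x' − x̄) = [-5]
z = y + H·x̄ = [-5] + [3] = [-2]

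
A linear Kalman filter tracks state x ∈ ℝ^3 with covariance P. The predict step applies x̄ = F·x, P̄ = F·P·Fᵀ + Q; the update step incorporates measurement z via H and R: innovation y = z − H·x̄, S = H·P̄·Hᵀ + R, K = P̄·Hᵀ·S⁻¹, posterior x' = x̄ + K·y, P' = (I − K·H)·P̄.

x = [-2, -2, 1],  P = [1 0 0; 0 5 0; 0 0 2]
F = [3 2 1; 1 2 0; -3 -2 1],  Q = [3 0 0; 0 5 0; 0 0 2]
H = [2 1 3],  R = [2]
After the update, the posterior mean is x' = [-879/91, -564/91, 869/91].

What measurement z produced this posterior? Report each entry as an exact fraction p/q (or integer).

z = [3]

x̄ = F·x = [-9, -6, 11]
P̄ = F·P·Fᵀ + Q = [34 23 -27; 23 26 -23; -27 -23 33]
S = H·P̄·Hᵀ + R = [91]
K = P̄·Hᵀ·S⁻¹ = [10/91; 3/91; 22/91]
x' − x̄ = [-60/91, -18/91, -132/91] = K·y
y = (KᵀK)⁻¹·Kᵀ·(x' − x̄) = [-6]
z = y + H·x̄ = [-6] + [9] = [3]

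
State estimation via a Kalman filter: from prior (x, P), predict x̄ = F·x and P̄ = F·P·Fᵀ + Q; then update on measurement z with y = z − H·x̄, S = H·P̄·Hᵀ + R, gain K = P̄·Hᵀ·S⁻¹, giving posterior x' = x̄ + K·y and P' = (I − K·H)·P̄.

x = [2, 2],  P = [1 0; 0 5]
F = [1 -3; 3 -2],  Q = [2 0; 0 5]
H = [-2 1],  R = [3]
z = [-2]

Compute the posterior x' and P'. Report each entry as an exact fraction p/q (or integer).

x' = [368/97, 578/97]
P' = [687/97 1185/97; 1185/97 2274/97]

x̄ = F·x = [-4, 2]
P̄ = F·P·Fᵀ + Q = [48 33; 33 34]
y = z − H·x̄ = [-12]
S = H·P̄·Hᵀ + R = [97]
K = P̄·Hᵀ·S⁻¹ = [-63/97; -32/97]
x' = x̄ + K·y = [368/97, 578/97]
P' = (I − K·H)·P̄ = [687/97 1185/97; 1185/97 2274/97]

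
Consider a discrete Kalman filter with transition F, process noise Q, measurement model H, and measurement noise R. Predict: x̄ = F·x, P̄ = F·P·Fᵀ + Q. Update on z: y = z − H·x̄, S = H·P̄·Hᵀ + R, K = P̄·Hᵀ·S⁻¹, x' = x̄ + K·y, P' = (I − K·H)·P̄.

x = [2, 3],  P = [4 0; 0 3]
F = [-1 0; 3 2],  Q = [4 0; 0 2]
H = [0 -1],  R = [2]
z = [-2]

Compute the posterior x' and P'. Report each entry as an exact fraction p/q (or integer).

x̄ = F·x = [-2, 12]
P̄ = F·P·Fᵀ + Q = [8 -12; -12 50]
y = z − H·x̄ = [10]
S = H·P̄·Hᵀ + R = [52]
K = P̄·Hᵀ·S⁻¹ = [3/13; -25/26]
x' = x̄ + K·y = [4/13, 31/13]
P' = (I − K·H)·P̄ = [68/13 -6/13; -6/13 25/13]

x' = [4/13, 31/13]
P' = [68/13 -6/13; -6/13 25/13]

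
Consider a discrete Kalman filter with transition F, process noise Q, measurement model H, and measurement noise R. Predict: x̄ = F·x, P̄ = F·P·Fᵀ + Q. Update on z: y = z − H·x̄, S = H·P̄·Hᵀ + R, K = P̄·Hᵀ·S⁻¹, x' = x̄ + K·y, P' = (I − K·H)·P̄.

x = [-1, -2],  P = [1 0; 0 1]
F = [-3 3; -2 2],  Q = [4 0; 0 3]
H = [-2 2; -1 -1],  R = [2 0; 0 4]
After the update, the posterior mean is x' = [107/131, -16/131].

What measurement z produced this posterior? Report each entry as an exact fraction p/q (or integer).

x̄ = F·x = [-3, -2]
P̄ = F·P·Fᵀ + Q = [22 12; 12 11]
S = H·P̄·Hᵀ + R = [38 22; 22 61]
K = P̄·Hᵀ·S⁻¹ = [-236/917 -426/917; 192/917 -415/917]
x' − x̄ = [500/131, 246/131] = K·y
y = (KᵀK)⁻¹·Kᵀ·(x' − x̄) = [-4, -6]
z = y + H·x̄ = [-4, -6] + [2, 5] = [-2, -1]

z = [-2, -1]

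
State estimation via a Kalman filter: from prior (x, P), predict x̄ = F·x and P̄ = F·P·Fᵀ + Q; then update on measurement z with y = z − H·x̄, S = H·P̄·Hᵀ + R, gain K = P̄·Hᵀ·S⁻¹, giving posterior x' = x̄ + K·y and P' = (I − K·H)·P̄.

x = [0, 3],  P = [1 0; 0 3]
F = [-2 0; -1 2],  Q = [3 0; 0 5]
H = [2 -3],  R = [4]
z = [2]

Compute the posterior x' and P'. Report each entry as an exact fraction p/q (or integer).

x̄ = F·x = [0, 6]
P̄ = F·P·Fᵀ + Q = [7 2; 2 18]
y = z − H·x̄ = [20]
S = H·P̄·Hᵀ + R = [170]
K = P̄·Hᵀ·S⁻¹ = [4/85; -5/17]
x' = x̄ + K·y = [16/17, 2/17]
P' = (I − K·H)·P̄ = [563/85 74/17; 74/17 56/17]

x' = [16/17, 2/17]
P' = [563/85 74/17; 74/17 56/17]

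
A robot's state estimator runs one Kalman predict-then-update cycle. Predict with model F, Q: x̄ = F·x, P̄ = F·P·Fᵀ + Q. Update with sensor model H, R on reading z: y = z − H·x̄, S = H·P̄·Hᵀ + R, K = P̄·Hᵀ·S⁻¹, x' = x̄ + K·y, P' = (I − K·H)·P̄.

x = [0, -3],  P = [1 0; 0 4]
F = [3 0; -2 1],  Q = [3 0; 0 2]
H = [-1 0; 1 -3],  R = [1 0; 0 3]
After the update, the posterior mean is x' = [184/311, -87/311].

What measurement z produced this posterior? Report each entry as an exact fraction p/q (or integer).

x̄ = F·x = [0, -3]
P̄ = F·P·Fᵀ + Q = [12 -6; -6 10]
S = H·P̄·Hᵀ + R = [13 -30; -30 141]
K = P̄·Hᵀ·S⁻¹ = [-264/311 10/311; -78/311 -96/311]
x' − x̄ = [184/311, 846/311] = K·y
y = (KᵀK)⁻¹·Kᵀ·(x' − x̄) = [-1, -8]
z = y + H·x̄ = [-1, -8] + [0, 9] = [-1, 1]

z = [-1, 1]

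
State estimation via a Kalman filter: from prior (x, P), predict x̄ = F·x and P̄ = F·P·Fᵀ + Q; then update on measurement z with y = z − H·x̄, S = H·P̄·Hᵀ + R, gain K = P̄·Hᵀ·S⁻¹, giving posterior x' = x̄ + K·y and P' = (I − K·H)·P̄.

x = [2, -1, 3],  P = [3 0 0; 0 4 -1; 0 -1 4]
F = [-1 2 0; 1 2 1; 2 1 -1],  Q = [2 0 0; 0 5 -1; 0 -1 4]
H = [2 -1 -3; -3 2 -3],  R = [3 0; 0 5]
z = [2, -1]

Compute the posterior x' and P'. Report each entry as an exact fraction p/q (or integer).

x̄ = F·x = [-4, 3, 0]
P̄ = F·P·Fᵀ + Q = [21 11 4; 11 24 10; 4 10 26]
y = z − H·x̄ = [13, -19]
S = H·P̄·Hᵀ + R = [313 119; 119 344]
K = P̄·Hᵀ·S⁻¹ = [12843/93511 -18850/93511; -9223/93511 -887/93511; -19190/93511 -12390/93511]
x' = x̄ + K·y = [151065/93511, 177487/93511, -14060/93511]
P' = (I − K·H)·P̄ = [720664/93511 1156847/93511 81984/93511; 1156847/93511 1935823/93511 135180/93511; 81984/93511 135180/93511 28786/93511]

x' = [151065/93511, 177487/93511, -14060/93511]
P' = [720664/93511 1156847/93511 81984/93511; 1156847/93511 1935823/93511 135180/93511; 81984/93511 135180/93511 28786/93511]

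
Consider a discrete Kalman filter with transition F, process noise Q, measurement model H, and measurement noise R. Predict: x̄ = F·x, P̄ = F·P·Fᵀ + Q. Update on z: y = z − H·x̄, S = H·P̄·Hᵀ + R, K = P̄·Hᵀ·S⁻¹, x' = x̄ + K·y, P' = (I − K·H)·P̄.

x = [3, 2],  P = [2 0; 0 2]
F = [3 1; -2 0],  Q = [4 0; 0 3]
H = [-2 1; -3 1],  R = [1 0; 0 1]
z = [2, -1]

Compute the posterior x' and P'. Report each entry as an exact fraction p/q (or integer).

x̄ = F·x = [11, -6]
P̄ = F·P·Fᵀ + Q = [24 -12; -12 11]
y = z − H·x̄ = [30, 38]
S = H·P̄·Hᵀ + R = [156 215; 215 300]
K = P̄·Hᵀ·S⁻¹ = [12/115 -204/575; 79/115 -193/575]
x' = x̄ + K·y = [373/575, 1066/575]
P' = (I − K·H)·P̄ = [264/575 588/575; 588/575 1571/575]

x' = [373/575, 1066/575]
P' = [264/575 588/575; 588/575 1571/575]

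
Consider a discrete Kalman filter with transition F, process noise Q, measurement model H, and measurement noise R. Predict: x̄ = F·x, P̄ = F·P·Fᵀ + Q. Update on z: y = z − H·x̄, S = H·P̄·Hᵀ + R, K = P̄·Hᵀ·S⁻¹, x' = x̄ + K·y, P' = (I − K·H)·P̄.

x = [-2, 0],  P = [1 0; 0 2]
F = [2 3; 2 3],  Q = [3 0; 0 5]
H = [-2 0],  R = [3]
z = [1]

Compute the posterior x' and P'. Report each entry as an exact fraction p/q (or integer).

x' = [-62/103, -104/103]
P' = [75/103 66/103; 66/103 845/103]

x̄ = F·x = [-4, -4]
P̄ = F·P·Fᵀ + Q = [25 22; 22 27]
y = z − H·x̄ = [-7]
S = H·P̄·Hᵀ + R = [103]
K = P̄·Hᵀ·S⁻¹ = [-50/103; -44/103]
x' = x̄ + K·y = [-62/103, -104/103]
P' = (I − K·H)·P̄ = [75/103 66/103; 66/103 845/103]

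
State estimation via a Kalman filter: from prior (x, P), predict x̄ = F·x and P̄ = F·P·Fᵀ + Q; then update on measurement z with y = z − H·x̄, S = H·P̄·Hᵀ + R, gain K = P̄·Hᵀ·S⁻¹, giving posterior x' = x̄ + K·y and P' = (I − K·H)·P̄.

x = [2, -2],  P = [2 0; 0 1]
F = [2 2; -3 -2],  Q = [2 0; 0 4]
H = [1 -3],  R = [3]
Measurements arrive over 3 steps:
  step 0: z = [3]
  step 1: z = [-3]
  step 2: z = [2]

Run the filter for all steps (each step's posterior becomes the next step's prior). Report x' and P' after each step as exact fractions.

step 0: x̄ = F·x = [0, -2]
step 0: P̄ = F·P·Fᵀ + Q = [14 -16; -16 26]
step 0: y = z − H·x̄ = [-3]
step 0: S = H·P̄·Hᵀ + R = [347]
step 0: K = P̄·Hᵀ·S⁻¹ = [62/347; -94/347]
step 0: x' = x̄ + K·y = [-186/347, -412/347]
step 0: P' = (I − K·H)·P̄ = [1014/347 276/347; 276/347 186/347]
step 1: x̄ = F·x = [-1196/347, 1382/347]
step 1: P̄ = F·P·Fᵀ + Q = [7702/347 -9588/347; -9588/347 14570/347]
step 1: y = z − H·x̄ = [4301/347]
step 1: S = H·P̄·Hᵀ + R = [197401/347]
step 1: K = P̄·Hᵀ·S⁻¹ = [36466/197401; -53298/197401]
step 1: x' = x̄ + K·y = [-228390/197401, 125572/197401]
step 1: P' = (I − K·H)·P̄ = [549318/197401 146640/197401; 146640/197401 102178/197401]
step 2: x̄ = F·x = [-205636/197401, 434026/197401]
step 2: P̄ = F·P·Fᵀ + Q = [4173906/197401 -5171020/197401; -5171020/197401 7901858/197401]
step 2: y = z − H·x̄ = [1902516/197401]
step 2: S = H·P̄·Hᵀ + R = [106908951/197401]
step 2: K = P̄·Hᵀ·S⁻¹ = [6562322/35636317; -28876594/106908951]
step 2: x' = x̄ + K·y = [26123540/35636317, -14415526/35636317]
step 2: P' = (I − K·H)·P̄ = [99039150/35636317 26450728/35636317; 26450728/35636317 55327322/106908951]

step 0: x' = [-186/347, -412/347], P' = [1014/347 276/347; 276/347 186/347]
step 1: x' = [-228390/197401, 125572/197401], P' = [549318/197401 146640/197401; 146640/197401 102178/197401]
step 2: x' = [26123540/35636317, -14415526/35636317], P' = [99039150/35636317 26450728/35636317; 26450728/35636317 55327322/106908951]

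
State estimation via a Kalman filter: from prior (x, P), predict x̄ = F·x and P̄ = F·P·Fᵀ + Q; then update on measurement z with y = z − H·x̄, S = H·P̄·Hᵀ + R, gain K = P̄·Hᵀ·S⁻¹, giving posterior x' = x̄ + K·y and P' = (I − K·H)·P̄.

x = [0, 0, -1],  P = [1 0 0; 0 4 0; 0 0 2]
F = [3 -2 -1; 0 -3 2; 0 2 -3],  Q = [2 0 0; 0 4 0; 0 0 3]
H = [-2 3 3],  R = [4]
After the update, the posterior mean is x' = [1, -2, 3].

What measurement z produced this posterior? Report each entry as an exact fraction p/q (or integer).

x̄ = F·x = [1, -2, 3]
P̄ = F·P·Fᵀ + Q = [29 20 -10; 20 48 -36; -10 -36 37]
S = H·P̄·Hᵀ + R = [117]
K = P̄·Hᵀ·S⁻¹ = [-28/117; -4/117; 23/117]
x' − x̄ = [0, 0, 0] = K·y
y = (KᵀK)⁻¹·Kᵀ·(x' − x̄) = [0]
z = y + H·x̄ = [0] + [1] = [1]

z = [1]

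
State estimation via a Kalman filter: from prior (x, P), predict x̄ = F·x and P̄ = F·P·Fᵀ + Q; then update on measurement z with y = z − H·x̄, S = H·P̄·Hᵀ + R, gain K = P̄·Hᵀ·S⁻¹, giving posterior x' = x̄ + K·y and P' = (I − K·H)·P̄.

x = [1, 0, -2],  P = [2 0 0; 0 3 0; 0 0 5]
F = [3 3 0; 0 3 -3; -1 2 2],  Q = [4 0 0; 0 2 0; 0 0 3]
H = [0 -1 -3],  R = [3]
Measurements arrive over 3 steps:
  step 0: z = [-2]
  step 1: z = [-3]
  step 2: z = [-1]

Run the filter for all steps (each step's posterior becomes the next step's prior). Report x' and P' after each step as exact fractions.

step 0: x' = [1707/338, 1223/169, -601/338], P' = [12593/338 3366/169 -2181/338; 3366/169 11784/169 -3909/169; -2181/338 -3909/169 2705/338]
step 1: x' = [6312021/327766, 927825/163883, -287265/327766], P' = [207253411/327766 75775779/327766 -25120047/327766; 75775779/327766 62472597/655532 -5121903/163883; -25120047/327766 -5121903/163883 3467675/327766]
step 2: x' = [74024016309/976886882, 22886652533/976886882, -7316954313/976886882], P' = [10459452567137/976886882 3793204025073/976886882 -1264306186869/976886882; 3793204025073/976886882 1385412354807/976886882 -461447507907/976886882; -1264306186869/976886882 -461447507907/976886882 154021283745/976886882]

step 0: x̄ = F·x = [3, 6, -5]
step 0: P̄ = F·P·Fᵀ + Q = [49 27 12; 27 74 -12; 12 -12 37]
step 0: y = z − H·x̄ = [-11]
step 0: S = H·P̄·Hᵀ + R = [338]
step 0: K = P̄·Hᵀ·S⁻¹ = [-63/338; -19/169; -99/338]
step 0: x' = x̄ + K·y = [1707/338, 1223/169, -601/338]
step 0: P' = (I − K·H)·P̄ = [12593/338 3366/169 -2181/338; 3366/169 11784/169 -3909/169; -2181/338 -3909/169 2705/338]
step 1: x̄ = F·x = [12459/338, 9141/338, 1983/338]
step 1: P̄ = F·P·Fᵀ + Q = [447977/338 362691/338 63831/338; 362691/338 377857/338 98439/338; 63831/338 98439/338 37951/338]
step 1: y = z − H·x̄ = [7038/169]
step 1: S = H·P̄·Hᵀ + R = [655532/169]
step 1: K = P̄·Hᵀ·S⁻¹ = [-69273/163883; -336587/655532; -53073/327766]
step 1: x' = x̄ + K·y = [6312021/327766, 927825/163883, -287265/327766]
step 1: P' = (I − K·H)·P̄ = [207253411/327766 75775779/327766 -25120047/327766; 75775779/327766 62472597/655532 -5121903/163883; -25120047/327766 -5121903/163883 3467675/327766]
step 2: x̄ = F·x = [24503013/327766, 6428745/327766, -3175251/327766]
step 2: P̄ = F·P·Fᵀ + Q = [7023364943/655532 2562766749/655532 -419198223/327766; 2562766749/655532 994759603/655532 -136075737/327766; -419198223/327766 -136075737/327766 62479227/327766]
step 2: y = z − H·x̄ = [-1712387/163883]
step 2: S = H·P̄·Hᵀ + R = [488443441/655532]
step 2: K = P̄·Hᵀ·S⁻¹ = [-47577411/488443441; -178305181/488443441; -102723888/488443441]
step 2: x' = x̄ + K·y = [74024016309/976886882, 22886652533/976886882, -7316954313/976886882]
step 2: P' = (I − K·H)·P̄ = [10459452567137/976886882 3793204025073/976886882 -1264306186869/976886882; 3793204025073/976886882 1385412354807/976886882 -461447507907/976886882; -1264306186869/976886882 -461447507907/976886882 154021283745/976886882]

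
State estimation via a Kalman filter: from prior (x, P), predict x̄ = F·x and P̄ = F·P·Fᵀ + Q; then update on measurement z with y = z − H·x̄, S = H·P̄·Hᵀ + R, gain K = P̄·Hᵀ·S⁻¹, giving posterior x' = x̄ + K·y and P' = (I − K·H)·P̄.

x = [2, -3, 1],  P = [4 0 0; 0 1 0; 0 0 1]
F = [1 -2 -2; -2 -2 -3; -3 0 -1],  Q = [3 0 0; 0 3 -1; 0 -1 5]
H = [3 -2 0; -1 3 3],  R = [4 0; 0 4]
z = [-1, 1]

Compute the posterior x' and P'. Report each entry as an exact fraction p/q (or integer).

x' = [55787/39661, 92581/39661, -59333/39661]
P' = [137812/39661 175456/39661 -123236/39661; 175456/39661 253550/39661 -185026/39661; -123236/39661 -185026/39661 153414/39661]

x̄ = F·x = [6, -1, -7]
P̄ = F·P·Fᵀ + Q = [15 2 -10; 2 32 26; -10 26 42]
y = z − H·x̄ = [-21, 31]
S = H·P̄·Hᵀ + R = [243 -461; -461 1201]
K = P̄·Hᵀ·S⁻¹ = [15631/39661 4712/39661; 4817/39661 7529/39661; 86/39661 7100/39661]
x' = x̄ + K·y = [55787/39661, 92581/39661, -59333/39661]
P' = (I − K·H)·P̄ = [137812/39661 175456/39661 -123236/39661; 175456/39661 253550/39661 -185026/39661; -123236/39661 -185026/39661 153414/39661]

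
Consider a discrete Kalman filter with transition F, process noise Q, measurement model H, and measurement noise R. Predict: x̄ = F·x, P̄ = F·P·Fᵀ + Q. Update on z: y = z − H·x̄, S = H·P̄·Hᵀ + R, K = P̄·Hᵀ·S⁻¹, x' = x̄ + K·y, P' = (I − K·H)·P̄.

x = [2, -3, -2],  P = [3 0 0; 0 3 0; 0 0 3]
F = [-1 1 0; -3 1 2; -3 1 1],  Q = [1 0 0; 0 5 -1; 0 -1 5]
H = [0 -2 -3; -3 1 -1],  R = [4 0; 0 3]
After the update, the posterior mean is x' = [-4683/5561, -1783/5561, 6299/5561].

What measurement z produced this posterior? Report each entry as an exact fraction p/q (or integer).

x̄ = F·x = [-5, -13, -11]
P̄ = F·P·Fᵀ + Q = [7 12 12; 12 47 35; 12 35 38]
S = H·P̄·Hᵀ + R = [954 165; 165 81]
K = P̄·Hᵀ·S⁻¹ = [-155/5561 -1126/5561; -1351/5561 3313/16683; -941/5561 -2282/16683]
x' − x̄ = [23122/5561, 70510/5561, 67470/5561] = K·y
y = (KᵀK)⁻¹·Kᵀ·(x' − x̄) = [-62, -12]
z = y + H·x̄ = [-62, -12] + [59, 13] = [-3, 1]

z = [-3, 1]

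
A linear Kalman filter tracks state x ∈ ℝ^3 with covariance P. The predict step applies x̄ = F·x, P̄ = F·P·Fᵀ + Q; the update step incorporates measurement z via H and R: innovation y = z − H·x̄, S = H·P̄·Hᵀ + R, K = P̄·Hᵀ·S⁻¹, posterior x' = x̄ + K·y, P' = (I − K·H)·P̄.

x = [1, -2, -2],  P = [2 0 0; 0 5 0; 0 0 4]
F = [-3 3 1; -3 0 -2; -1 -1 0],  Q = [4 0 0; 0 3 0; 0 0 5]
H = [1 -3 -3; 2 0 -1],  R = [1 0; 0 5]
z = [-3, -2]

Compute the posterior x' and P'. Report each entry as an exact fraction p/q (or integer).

x̄ = F·x = [-11, 1, 1]
P̄ = F·P·Fᵀ + Q = [71 10 -9; 10 37 6; -9 6 12]
y = z − H·x̄ = [14, 21]
S = H·P̄·Hᵀ + R = [615 199; 199 337]
K = P̄·Hᵀ·S⁻¹ = [-7133/167654 79333/167654; -42889/167654 32291/167654; -15261/167654 -5913/167654]
x' = x̄ + K·y = [-278063/167654, 245319/167654, -170173/167654]
P' = (I − K·H)·P̄ = [409195/167654 -282949/167654 421725/167654; -282949/167654 647333/167654 -727353/167654; 421725/167654 -727353/167654 873015/167654]

x' = [-278063/167654, 245319/167654, -170173/167654]
P' = [409195/167654 -282949/167654 421725/167654; -282949/167654 647333/167654 -727353/167654; 421725/167654 -727353/167654 873015/167654]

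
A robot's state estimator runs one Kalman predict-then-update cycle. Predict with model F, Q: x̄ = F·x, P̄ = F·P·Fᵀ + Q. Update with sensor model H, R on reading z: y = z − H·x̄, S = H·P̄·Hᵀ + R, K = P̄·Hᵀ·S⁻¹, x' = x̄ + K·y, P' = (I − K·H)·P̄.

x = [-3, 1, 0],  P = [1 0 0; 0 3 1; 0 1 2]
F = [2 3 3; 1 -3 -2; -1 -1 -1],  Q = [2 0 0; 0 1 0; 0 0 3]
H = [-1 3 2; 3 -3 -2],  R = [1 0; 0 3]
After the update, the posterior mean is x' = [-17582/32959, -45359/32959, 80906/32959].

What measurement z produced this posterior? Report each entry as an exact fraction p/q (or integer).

x̄ = F·x = [-3, -6, 2]
P̄ = F·P·Fᵀ + Q = [69 -52 -23; -52 49 17; -23 17 11]
S = H·P̄·Hᵀ + R = [1163 -1704; -1704 2525]
K = P̄·Hᵀ·S⁻¹ = [12661/32959 13883/32959; 14077/32959 5101/32959; 432/32959 -1562/32959]
x' − x̄ = [81295/32959, 152395/32959, 14988/32959] = K·y
y = (KᵀK)⁻¹·Kᵀ·(x' − x̄) = [13, -6]
z = y + H·x̄ = [13, -6] + [-11, 5] = [2, -1]

z = [2, -1]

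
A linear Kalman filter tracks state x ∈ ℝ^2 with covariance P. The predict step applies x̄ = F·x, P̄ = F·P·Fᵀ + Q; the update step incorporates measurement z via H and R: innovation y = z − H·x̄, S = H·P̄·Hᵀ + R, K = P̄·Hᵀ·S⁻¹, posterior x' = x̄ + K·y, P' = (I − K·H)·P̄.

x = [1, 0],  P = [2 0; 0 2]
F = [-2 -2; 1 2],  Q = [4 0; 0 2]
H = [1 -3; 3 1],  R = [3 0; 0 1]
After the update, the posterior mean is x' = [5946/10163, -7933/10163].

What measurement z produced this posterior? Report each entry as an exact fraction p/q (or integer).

z = [3, 1]

x̄ = F·x = [-2, 1]
P̄ = F·P·Fᵀ + Q = [20 -12; -12 12]
S = H·P̄·Hᵀ + R = [203 120; 120 121]
K = P̄·Hᵀ·S⁻¹ = [1016/10163 3024/10163; -2928/10163 888/10163]
x' − x̄ = [26272/10163, -18096/10163] = K·y
y = (KᵀK)⁻¹·Kᵀ·(x' − x̄) = [8, 6]
z = y + H·x̄ = [8, 6] + [-5, -5] = [3, 1]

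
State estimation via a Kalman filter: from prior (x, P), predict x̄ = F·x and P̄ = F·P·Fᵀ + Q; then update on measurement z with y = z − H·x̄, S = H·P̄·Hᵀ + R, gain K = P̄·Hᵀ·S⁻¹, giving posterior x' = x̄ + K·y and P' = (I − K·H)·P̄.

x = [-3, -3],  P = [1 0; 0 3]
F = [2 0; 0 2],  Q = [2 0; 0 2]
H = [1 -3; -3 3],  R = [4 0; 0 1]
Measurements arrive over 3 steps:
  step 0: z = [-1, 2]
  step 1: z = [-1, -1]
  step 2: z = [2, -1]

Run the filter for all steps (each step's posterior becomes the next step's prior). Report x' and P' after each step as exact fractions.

step 0: x' = [-687/388, -375/388], P' = [951/970 819/970; 819/970 791/970]
step 1: x' = [12547/55020, 61/18340], P' = [110647/110040 31681/36680; 31681/36680 30389/36680]
step 2: x' = [-116952/371711, -247752/371711], P' = [6375532/6319087 5476926/6319087; 5476926/6319087 5252076/6319087]

step 0: x̄ = F·x = [-6, -6]
step 0: P̄ = F·P·Fᵀ + Q = [6 0; 0 14]
step 0: y = z − H·x̄ = [-13, 2]
step 0: S = H·P̄·Hᵀ + R = [136 -144; -144 181]
step 0: K = P̄·Hᵀ·S⁻¹ = [-753/1940 -198/485; -777/1940 -42/485]
step 0: x' = x̄ + K·y = [-687/388, -375/388]
step 0: P' = (I − K·H)·P̄ = [951/970 819/970; 819/970 791/970]
step 1: x̄ = F·x = [-687/194, -375/194]
step 1: P̄ = F·P·Fᵀ + Q = [2872/485 1638/485; 1638/485 2552/485]
step 1: y = z − H·x̄ = [-316/97, -565/97]
step 1: S = H·P̄·Hᵀ + R = [17952/485 -11928/485; -11928/485 19817/485]
step 1: K = P̄·Hᵀ·S⁻¹ = [-12463/31440 -3901/9170; -4249/10480 -969/9170]
step 1: x' = x̄ + K·y = [12547/55020, 61/18340]
step 1: P' = (I − K·H)·P̄ = [110647/110040 31681/36680; 31681/36680 30389/36680]
step 2: x̄ = F·x = [12547/27510, 61/9170]
step 2: P̄ = F·P·Fᵀ + Q = [165667/27510 31681/9170; 31681/9170 48729/9170]
step 2: y = z − H·x̄ = [3073/1965, 1597/4585]
step 2: S = H·P̄·Hᵀ + R = [72938/1965 -16004/655; -16004/655 187237/4585]
step 2: K = P̄·Hᵀ·S⁻¹ = [-5027623/12638174 -2695818/6319087; -5139651/12638174 -674550/6319087]
step 2: x' = x̄ + K·y = [-116952/371711, -247752/371711]
step 2: P' = (I − K·H)·P̄ = [6375532/6319087 5476926/6319087; 5476926/6319087 5252076/6319087]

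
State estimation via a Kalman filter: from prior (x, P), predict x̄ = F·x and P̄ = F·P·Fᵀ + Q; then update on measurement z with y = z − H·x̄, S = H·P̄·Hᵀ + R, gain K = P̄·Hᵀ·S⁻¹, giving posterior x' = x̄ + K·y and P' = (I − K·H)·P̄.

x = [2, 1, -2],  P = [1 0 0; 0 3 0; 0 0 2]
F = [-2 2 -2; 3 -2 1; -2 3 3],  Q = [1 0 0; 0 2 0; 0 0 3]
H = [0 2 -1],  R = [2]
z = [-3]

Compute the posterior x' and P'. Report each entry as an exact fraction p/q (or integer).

x̄ = F·x = [2, 2, -7]
P̄ = F·P·Fᵀ + Q = [25 -22 10; -22 25 -18; 10 -18 52]
y = z − H·x̄ = [-14]
S = H·P̄·Hᵀ + R = [226]
K = P̄·Hᵀ·S⁻¹ = [-27/113; 34/113; -44/113]
x' = x̄ + K·y = [604/113, -250/113, -175/113]
P' = (I − K·H)·P̄ = [1367/113 -650/113 -1246/113; -650/113 513/113 958/113; -1246/113 958/113 2004/113]

x' = [604/113, -250/113, -175/113]
P' = [1367/113 -650/113 -1246/113; -650/113 513/113 958/113; -1246/113 958/113 2004/113]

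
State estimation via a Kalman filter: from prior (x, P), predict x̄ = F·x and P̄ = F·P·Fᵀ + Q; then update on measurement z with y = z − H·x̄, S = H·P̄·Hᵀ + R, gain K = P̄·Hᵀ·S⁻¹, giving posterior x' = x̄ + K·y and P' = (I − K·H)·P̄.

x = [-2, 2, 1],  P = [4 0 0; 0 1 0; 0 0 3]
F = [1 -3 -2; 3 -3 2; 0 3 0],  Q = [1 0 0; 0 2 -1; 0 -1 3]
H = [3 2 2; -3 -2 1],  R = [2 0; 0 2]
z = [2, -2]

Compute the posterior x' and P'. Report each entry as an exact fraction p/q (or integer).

x̄ = F·x = [-10, -10, 6]
P̄ = F·P·Fᵀ + Q = [26 9 -9; 9 59 -10; -9 -10 12]
y = z − H·x̄ = [40, -58]
S = H·P̄·Hᵀ + R = [440 -507; -507 686]
K = P̄·Hᵀ·S⁻¹ = [273/44791 -6654/44791; 7165/44791 -4825/44791; 14135/44791 14299/44791]
x' = x̄ + K·y = [-51058/44791, 118540/44791, 4804/44791]
P' = (I − K·H)·P̄ = [444602/44791 -662376/44791 -4254/44791; -662376/44791 999169/44791 1560/44791; -4254/44791 1560/44791 18956/44791]

x' = [-51058/44791, 118540/44791, 4804/44791]
P' = [444602/44791 -662376/44791 -4254/44791; -662376/44791 999169/44791 1560/44791; -4254/44791 1560/44791 18956/44791]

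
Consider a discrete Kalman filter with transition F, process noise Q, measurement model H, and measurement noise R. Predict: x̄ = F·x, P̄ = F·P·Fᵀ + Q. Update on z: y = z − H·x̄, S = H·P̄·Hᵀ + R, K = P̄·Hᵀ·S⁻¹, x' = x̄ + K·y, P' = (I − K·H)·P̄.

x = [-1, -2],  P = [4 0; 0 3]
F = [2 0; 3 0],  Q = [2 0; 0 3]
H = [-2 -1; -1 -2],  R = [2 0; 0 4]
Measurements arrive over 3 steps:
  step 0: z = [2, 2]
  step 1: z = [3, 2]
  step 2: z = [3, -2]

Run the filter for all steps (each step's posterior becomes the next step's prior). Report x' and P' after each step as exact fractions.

step 0: x' = [-758/1255, -192/251], P' = [828/1255 -132/251; -132/251 258/251]
step 1: x' = [-331472/330001, -253017/330001], P' = [217508/330001 -174348/330001; -174348/330001 336198/330001]
step 2: x' = [-122625164/86709943, 60415293/86709943], P' = [57151612/86709943 -45811284/86709943; -45811284/86709943 88337514/86709943]

step 0: x̄ = F·x = [-2, -3]
step 0: P̄ = F·P·Fᵀ + Q = [18 24; 24 39]
step 0: y = z − H·x̄ = [-5, -6]
step 0: S = H·P̄·Hᵀ + R = [209 234; 234 274]
step 0: K = P̄·Hᵀ·S⁻¹ = [-498/1255 123/1255; 3/251 -96/251]
step 0: x' = x̄ + K·y = [-758/1255, -192/251]
step 0: P' = (I − K·H)·P̄ = [828/1255 -132/251; -132/251 258/251]
step 1: x̄ = F·x = [-1516/1255, -2274/1255]
step 1: P̄ = F·P·Fᵀ + Q = [5822/1255 4968/1255; 4968/1255 11217/1255]
step 1: y = z − H·x̄ = [-1541/1255, -3554/1255]
step 1: S = H·P̄·Hᵀ + R = [56887/1255 58918/1255; 58918/1255 75582/1255]
step 1: K = P̄·Hᵀ·S⁻¹ = [-130334/330001 32797/330001; 6249/330001 -124512/330001]
step 1: x' = x̄ + K·y = [-331472/330001, -253017/330001]
step 1: P' = (I − K·H)·P̄ = [217508/330001 -174348/330001; -174348/330001 336198/330001]
step 2: x̄ = F·x = [-662944/330001, -994416/330001]
step 2: P̄ = F·P·Fᵀ + Q = [1530034/330001 1305048/330001; 1305048/330001 2947575/330001]
step 2: y = z − H·x̄ = [-190043/47143, -3311778/330001]
step 2: S = H·P̄·Hᵀ + R = [2135415/47143 2211494/47143; 2211494/47143 19860530/330001]
step 2: K = P̄·Hᵀ·S⁻¹ = [-34245970/86709943 8617739/86709943; 1642527/86709943 -32715936/86709943]
step 2: x' = x̄ + K·y = [-122625164/86709943, 60415293/86709943]
step 2: P' = (I − K·H)·P̄ = [57151612/86709943 -45811284/86709943; -45811284/86709943 88337514/86709943]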